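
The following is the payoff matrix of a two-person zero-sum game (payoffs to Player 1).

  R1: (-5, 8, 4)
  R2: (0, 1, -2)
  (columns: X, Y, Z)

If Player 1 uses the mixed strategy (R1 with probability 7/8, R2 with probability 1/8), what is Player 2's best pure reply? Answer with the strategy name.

X

If Player 2 plays X, Player 1's expected payoff is (7/8)·(-5) + (1/8)·0 = -35/8.
If Player 2 plays Y, Player 1's expected payoff is (7/8)·8 + (1/8)·1 = 57/8.
If Player 2 plays Z, Player 1's expected payoff is (7/8)·4 + (1/8)·(-2) = 13/4.
Player 2 minimizes Player 1's payoff; the smallest is -35/8, so the best response is X.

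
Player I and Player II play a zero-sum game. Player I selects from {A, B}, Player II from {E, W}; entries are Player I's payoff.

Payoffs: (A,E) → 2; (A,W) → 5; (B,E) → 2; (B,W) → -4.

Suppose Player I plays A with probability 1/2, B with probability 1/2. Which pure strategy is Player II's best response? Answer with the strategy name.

If Player II plays E, Player I's expected payoff is (1/2)·2 + (1/2)·2 = 2.
If Player II plays W, Player I's expected payoff is (1/2)·5 + (1/2)·(-4) = 1/2.
Player II minimizes Player I's payoff; the smallest is 1/2, so the best response is W.

W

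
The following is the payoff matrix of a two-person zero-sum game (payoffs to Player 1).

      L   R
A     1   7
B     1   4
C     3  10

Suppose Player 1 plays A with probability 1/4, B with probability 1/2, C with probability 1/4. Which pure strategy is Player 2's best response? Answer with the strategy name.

If Player 2 plays L, Player 1's expected payoff is (1/4)·1 + (1/2)·1 + (1/4)·3 = 3/2.
If Player 2 plays R, Player 1's expected payoff is (1/4)·7 + (1/2)·4 + (1/4)·10 = 25/4.
Player 2 minimizes Player 1's payoff; the smallest is 3/2, so the best response is L.

L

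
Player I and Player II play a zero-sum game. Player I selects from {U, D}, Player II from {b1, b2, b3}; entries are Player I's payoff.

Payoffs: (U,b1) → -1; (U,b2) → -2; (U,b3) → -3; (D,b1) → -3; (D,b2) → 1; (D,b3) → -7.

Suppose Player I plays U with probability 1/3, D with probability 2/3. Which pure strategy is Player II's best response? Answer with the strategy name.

If Player II plays b1, Player I's expected payoff is (1/3)·(-1) + (2/3)·(-3) = -7/3.
If Player II plays b2, Player I's expected payoff is (1/3)·(-2) + (2/3)·1 = 0.
If Player II plays b3, Player I's expected payoff is (1/3)·(-3) + (2/3)·(-7) = -17/3.
Player II minimizes Player I's payoff; the smallest is -17/3, so the best response is b3.

b3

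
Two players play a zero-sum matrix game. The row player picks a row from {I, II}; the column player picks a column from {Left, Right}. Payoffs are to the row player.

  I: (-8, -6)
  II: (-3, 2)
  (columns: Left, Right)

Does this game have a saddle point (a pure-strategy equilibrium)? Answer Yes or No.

Yes

Row minima: I → -8, II → -3; maximin = -3.
Column maxima: Left → -3, Right → 2; minimax = -3.
maximin = minimax = -3, so a saddle point exists.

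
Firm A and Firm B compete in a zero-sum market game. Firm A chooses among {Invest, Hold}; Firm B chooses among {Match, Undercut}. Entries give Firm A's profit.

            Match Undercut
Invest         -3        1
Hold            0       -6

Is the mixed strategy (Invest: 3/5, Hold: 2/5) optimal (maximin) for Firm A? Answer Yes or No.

Yes

Against Match this mix gives (3/5)·(-3) + (2/5)·0 = -9/5.
Against Undercut this mix gives (3/5)·1 + (2/5)·(-6) = -9/5.
All of Firm B's active replies (Match, Undercut) yield -9/5, and no column does worse for Firm A. The mix makes Firm B indifferent and guarantees -9/5, so it is optimal.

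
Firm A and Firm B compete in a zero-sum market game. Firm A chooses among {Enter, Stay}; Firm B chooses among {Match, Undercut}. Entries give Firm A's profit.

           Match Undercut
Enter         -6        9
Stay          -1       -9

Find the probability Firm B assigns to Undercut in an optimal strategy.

Row minima: Enter → -6, Stay → -9; maximin = -6.
Column maxima: Match → -1, Undercut → 9; minimax = -1.
-6 ≠ -1, so there is no saddle point; optimal play is mixed.
Let Firm A play Enter with probability p. Expected payoff against Match: (-6)p + (-1)(1−p) = −5p − 1; against Undercut: 9p + (-9)(1−p) = 18p − 9.
Setting these equal: −5p − 1 = 18p − 9 ⇒ −23p = -8 ⇒ p = 8/23, and the value is (-5)·(8/23) − 1 = -63/23.
For Firm B: with q = P(Match), equating Enter's and Stay's payoffs gives −15q + 9 = 8q − 9 ⇒ q = 18/23.

5/23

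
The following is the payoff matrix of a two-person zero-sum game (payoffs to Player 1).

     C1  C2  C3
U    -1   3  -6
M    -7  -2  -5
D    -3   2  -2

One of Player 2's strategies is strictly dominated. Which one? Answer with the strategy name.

C2

C1 holds Player 1's payoff strictly below C2 in every row: -1 < 3, -7 < -2, -3 < 2.
So C2 is strictly dominated for Player 2.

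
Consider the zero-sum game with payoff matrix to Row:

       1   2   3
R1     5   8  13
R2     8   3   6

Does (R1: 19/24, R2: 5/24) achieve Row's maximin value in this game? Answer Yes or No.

No

Against 1 this mix gives (19/24)·5 + (5/24)·8 = 45/8.
Against 2 this mix gives (19/24)·8 + (5/24)·3 = 167/24.
Against 3 this mix gives (19/24)·13 + (5/24)·6 = 277/24.
Column will play 1, holding Row to 45/8. Shifting weight toward the row that does better against 1 would raise this floor (the equalizing mix achieves 49/8 against both 1 and 2), so the proposed strategy is not optimal.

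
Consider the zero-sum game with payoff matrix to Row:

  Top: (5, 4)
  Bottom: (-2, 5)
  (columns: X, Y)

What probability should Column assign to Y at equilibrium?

Row minima: Top → 4, Bottom → -2; maximin = 4.
Column maxima: X → 5, Y → 5; minimax = 5.
4 ≠ 5, so there is no saddle point; optimal play is mixed.
Let Row play Top with probability p. Expected payoff against X: 5p + (-2)(1−p) = 7p − 2; against Y: 4p + 5(1−p) = −p + 5.
Setting these equal: 7p − 2 = −p + 5 ⇒ 8p = 7 ⇒ p = 7/8, and the value is (7)·(7/8) − 2 = 33/8.
For Column: with q = P(X), equating Top's and Bottom's payoffs gives q + 4 = −7q + 5 ⇒ q = 1/8.

7/8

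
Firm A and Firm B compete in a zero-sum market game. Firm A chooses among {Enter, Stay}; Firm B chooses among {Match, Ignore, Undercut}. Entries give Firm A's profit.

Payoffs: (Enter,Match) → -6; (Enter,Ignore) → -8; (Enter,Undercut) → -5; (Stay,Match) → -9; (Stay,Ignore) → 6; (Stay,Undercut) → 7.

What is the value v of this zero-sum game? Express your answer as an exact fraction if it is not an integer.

-108/17

Row minima: Enter → -8, Stay → -9; maximin = -8.
Column maxima: Match → -6, Ignore → 6, Undercut → 7; minimax = -6.
-8 ≠ -6, so there is no saddle point; optimal play is mixed.
Undercut is strictly dominated by Match (it gives Firm A strictly more in every row), so Firm B never plays it.
On the remaining 2×2 (Enter, Stay vs Match, Ignore):
Let Firm A play Enter with probability p. Expected payoff against Match: (-6)p + (-9)(1−p) = 3p − 9; against Ignore: (-8)p + 6(1−p) = −14p + 6.
Setting these equal: 3p − 9 = −14p + 6 ⇒ 17p = 15 ⇒ p = 15/17, and the value is (3)·(15/17) − 9 = -108/17.
For Firm B: with q = P(Match), equating Enter's and Stay's payoffs gives 2q − 8 = −15q + 6 ⇒ q = 14/17.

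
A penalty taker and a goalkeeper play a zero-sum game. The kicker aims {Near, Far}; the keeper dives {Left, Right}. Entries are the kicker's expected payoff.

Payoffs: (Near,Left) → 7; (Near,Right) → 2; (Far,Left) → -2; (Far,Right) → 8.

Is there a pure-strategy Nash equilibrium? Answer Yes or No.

No

Row minima: Near → 2, Far → -2; maximin = 2.
Column maxima: Left → 7, Right → 8; minimax = 7.
2 ≠ 7, so no pure-strategy equilibrium exists.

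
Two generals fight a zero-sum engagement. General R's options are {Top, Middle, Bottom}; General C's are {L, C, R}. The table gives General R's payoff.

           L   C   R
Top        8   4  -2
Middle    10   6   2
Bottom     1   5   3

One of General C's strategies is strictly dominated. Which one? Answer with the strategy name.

C

R holds General R's payoff strictly below C in every row: -2 < 4, 2 < 6, 3 < 5.
So C is strictly dominated for General C.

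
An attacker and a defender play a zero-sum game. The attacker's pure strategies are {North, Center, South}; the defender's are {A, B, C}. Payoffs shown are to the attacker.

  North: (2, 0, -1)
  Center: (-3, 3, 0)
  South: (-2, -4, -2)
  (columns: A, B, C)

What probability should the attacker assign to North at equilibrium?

1/2

Row minima: North → -1, Center → -3, South → -4; maximin = -1.
Column maxima: A → 2, B → 3, C → 0; minimax = 0.
-1 ≠ 0, so there is no saddle point; optimal play is mixed.
South is strictly dominated by North, so the attacker never plays it.
With South eliminated, B is strictly dominated by C (it gives the attacker strictly more in every remaining row), so the defender never plays it.
On the remaining 2×2 (North, Center vs A, C):
Let the attacker play North with probability p. Expected payoff against A: 2p + (-3)(1−p) = 5p − 3; against C: (-1)p + 0(1−p) = −p.
Setting these equal: 5p − 3 = −p ⇒ 6p = 3 ⇒ p = 1/2, and the value is (5)·(1/2) − 3 = -1/2.
For the defender: with q = P(A), equating North's and Center's payoffs gives 3q − 1 = −3q ⇒ q = 1/6.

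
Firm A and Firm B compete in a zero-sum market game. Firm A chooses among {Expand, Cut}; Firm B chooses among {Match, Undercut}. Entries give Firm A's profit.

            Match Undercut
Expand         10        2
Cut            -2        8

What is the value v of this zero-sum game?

14/3

Row minima: Expand → 2, Cut → -2; maximin = 2.
Column maxima: Match → 10, Undercut → 8; minimax = 8.
2 ≠ 8, so there is no saddle point; optimal play is mixed.
Let Firm A play Expand with probability p. Expected payoff against Match: 10p + (-2)(1−p) = 12p − 2; against Undercut: 2p + 8(1−p) = −6p + 8.
Setting these equal: 12p − 2 = −6p + 8 ⇒ 18p = 10 ⇒ p = 5/9, and the value is (12)·(5/9) − 2 = 14/3.
For Firm B: with q = P(Match), equating Expand's and Cut's payoffs gives 8q + 2 = −10q + 8 ⇒ q = 1/3.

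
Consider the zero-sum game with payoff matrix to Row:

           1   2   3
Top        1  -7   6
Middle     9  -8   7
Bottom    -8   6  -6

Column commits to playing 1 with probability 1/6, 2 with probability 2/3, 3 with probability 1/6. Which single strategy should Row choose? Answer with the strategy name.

Expected payoff of Top: (1/6)·1 + (2/3)·(-7) + (1/6)·6 = -7/2.
Expected payoff of Middle: (1/6)·9 + (2/3)·(-8) + (1/6)·7 = -8/3.
Expected payoff of Bottom: (1/6)·(-8) + (2/3)·6 + (1/6)·(-6) = 5/3.
The largest is 5/3, so Row's best response is Bottom.

Bottom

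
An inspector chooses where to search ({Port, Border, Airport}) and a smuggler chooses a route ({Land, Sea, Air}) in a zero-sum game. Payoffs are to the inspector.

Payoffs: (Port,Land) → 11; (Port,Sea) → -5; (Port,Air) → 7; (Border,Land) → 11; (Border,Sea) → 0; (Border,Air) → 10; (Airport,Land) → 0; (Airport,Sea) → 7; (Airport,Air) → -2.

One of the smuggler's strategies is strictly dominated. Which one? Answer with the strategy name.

Air holds the inspector's payoff strictly below Land in every row: 7 < 11, 10 < 11, -2 < 0.
So Land is strictly dominated for the smuggler.

Land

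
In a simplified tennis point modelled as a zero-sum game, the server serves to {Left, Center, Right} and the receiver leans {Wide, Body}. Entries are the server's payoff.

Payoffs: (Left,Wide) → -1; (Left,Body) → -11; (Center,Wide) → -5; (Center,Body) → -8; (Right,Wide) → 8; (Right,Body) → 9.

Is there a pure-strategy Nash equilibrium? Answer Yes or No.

Yes

Row minima: Left → -11, Center → -8, Right → 8; maximin = 8.
Column maxima: Wide → 8, Body → 9; minimax = 8.
maximin = minimax = 8, so a saddle point exists.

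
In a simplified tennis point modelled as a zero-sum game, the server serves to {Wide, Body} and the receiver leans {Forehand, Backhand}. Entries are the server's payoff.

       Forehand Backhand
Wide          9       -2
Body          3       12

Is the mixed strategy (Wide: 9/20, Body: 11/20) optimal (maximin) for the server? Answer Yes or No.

Against Forehand this mix gives (9/20)·9 + (11/20)·3 = 57/10.
Against Backhand this mix gives (9/20)·(-2) + (11/20)·12 = 57/10.
All of the receiver's active replies (Forehand, Backhand) yield 57/10, and no column does worse for the server. The mix makes the receiver indifferent and guarantees 57/10, so it is optimal.

Yes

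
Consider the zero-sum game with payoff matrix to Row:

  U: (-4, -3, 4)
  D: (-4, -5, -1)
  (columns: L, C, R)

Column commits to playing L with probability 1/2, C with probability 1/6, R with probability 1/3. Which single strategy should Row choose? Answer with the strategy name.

U

Expected payoff of U: (1/2)·(-4) + (1/6)·(-3) + (1/3)·4 = -7/6.
Expected payoff of D: (1/2)·(-4) + (1/6)·(-5) + (1/3)·(-1) = -19/6.
The largest is -7/6, so Row's best response is U.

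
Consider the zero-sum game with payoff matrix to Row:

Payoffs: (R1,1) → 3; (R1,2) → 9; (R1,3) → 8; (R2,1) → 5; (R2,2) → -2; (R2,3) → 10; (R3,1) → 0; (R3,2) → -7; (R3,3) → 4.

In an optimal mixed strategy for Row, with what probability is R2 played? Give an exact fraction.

Row minima: R1 → 3, R2 → -2, R3 → -7; maximin = 3.
Column maxima: 1 → 5, 2 → 9, 3 → 10; minimax = 5.
3 ≠ 5, so there is no saddle point; optimal play is mixed.
R3 is strictly dominated by R1, so Row never plays it.
3 is strictly dominated by 1 (it gives Row strictly more in every row), so Column never plays it.
On the remaining 2×2 (R1, R2 vs 1, 2):
Let Row play R1 with probability p. Expected payoff against 1: 3p + 5(1−p) = −2p + 5; against 2: 9p + (-2)(1−p) = 11p − 2.
Setting these equal: −2p + 5 = 11p − 2 ⇒ −13p = -7 ⇒ p = 7/13, and the value is (-2)·(7/13) + 5 = 51/13.
For Column: with q = P(1), equating R1's and R2's payoffs gives −6q + 9 = 7q − 2 ⇒ q = 11/13.

6/13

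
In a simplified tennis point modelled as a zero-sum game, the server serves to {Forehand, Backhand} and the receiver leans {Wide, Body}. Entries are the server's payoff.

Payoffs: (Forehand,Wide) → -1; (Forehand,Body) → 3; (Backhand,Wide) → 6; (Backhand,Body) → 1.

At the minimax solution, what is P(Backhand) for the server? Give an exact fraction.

4/9

Row minima: Forehand → -1, Backhand → 1; maximin = 1.
Column maxima: Wide → 6, Body → 3; minimax = 3.
1 ≠ 3, so there is no saddle point; optimal play is mixed.
Let the server play Forehand with probability p. Expected payoff against Wide: (-1)p + 6(1−p) = −7p + 6; against Body: 3p + 1(1−p) = 2p + 1.
Setting these equal: −7p + 6 = 2p + 1 ⇒ −9p = -5 ⇒ p = 5/9, and the value is (-7)·(5/9) + 6 = 19/9.
For the receiver: with q = P(Wide), equating Forehand's and Backhand's payoffs gives −4q + 3 = 5q + 1 ⇒ q = 2/9.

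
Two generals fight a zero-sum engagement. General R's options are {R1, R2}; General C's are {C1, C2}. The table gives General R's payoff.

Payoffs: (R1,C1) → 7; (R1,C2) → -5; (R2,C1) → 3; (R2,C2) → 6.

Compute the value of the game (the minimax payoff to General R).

19/5

Row minima: R1 → -5, R2 → 3; maximin = 3.
Column maxima: C1 → 7, C2 → 6; minimax = 6.
3 ≠ 6, so there is no saddle point; optimal play is mixed.
Let General R play R1 with probability p. Expected payoff against C1: 7p + 3(1−p) = 4p + 3; against C2: (-5)p + 6(1−p) = −11p + 6.
Setting these equal: 4p + 3 = −11p + 6 ⇒ 15p = 3 ⇒ p = 1/5, and the value is (4)·(1/5) + 3 = 19/5.
For General C: with q = P(C1), equating R1's and R2's payoffs gives 12q − 5 = −3q + 6 ⇒ q = 11/15.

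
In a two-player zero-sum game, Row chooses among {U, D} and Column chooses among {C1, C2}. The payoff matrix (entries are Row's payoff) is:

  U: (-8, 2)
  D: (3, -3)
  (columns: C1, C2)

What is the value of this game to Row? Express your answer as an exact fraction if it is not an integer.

-9/8

Row minima: U → -8, D → -3; maximin = -3.
Column maxima: C1 → 3, C2 → 2; minimax = 2.
-3 ≠ 2, so there is no saddle point; optimal play is mixed.
Let Row play U with probability p. Expected payoff against C1: (-8)p + 3(1−p) = −11p + 3; against C2: 2p + (-3)(1−p) = 5p − 3.
Setting these equal: −11p + 3 = 5p − 3 ⇒ −16p = -6 ⇒ p = 3/8, and the value is (-11)·(3/8) + 3 = -9/8.
For Column: with q = P(C1), equating U's and D's payoffs gives −10q + 2 = 6q − 3 ⇒ q = 5/16.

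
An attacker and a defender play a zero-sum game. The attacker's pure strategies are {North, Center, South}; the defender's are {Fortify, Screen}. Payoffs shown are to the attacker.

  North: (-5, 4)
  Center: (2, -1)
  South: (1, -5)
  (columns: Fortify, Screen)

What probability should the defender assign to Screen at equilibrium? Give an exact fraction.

Row minima: North → -5, Center → -1, South → -5; maximin = -1.
Column maxima: Fortify → 2, Screen → 4; minimax = 2.
-1 ≠ 2, so there is no saddle point; optimal play is mixed.
South is strictly dominated by Center, so the attacker never plays it.
On the remaining 2×2 (North, Center vs Fortify, Screen):
Let the attacker play North with probability p. Expected payoff against Fortify: (-5)p + 2(1−p) = −7p + 2; against Screen: 4p + (-1)(1−p) = 5p − 1.
Setting these equal: −7p + 2 = 5p − 1 ⇒ −12p = -3 ⇒ p = 1/4, and the value is (-7)·(1/4) + 2 = 1/4.
For the defender: with q = P(Fortify), equating North's and Center's payoffs gives −9q + 4 = 3q − 1 ⇒ q = 5/12.

7/12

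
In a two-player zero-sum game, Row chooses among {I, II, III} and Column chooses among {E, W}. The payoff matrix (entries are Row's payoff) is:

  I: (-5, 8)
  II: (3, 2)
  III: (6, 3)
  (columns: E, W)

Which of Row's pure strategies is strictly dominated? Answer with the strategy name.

II

III gives a strictly higher payoff than II against every column: 6 > 3, 3 > 2.
So II is strictly dominated and Row never plays it.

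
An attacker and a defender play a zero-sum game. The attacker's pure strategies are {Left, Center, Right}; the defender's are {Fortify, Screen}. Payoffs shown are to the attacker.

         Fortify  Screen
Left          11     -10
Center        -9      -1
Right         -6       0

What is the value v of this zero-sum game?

-20/9

Row minima: Left → -10, Center → -9, Right → -6; maximin = -6.
Column maxima: Fortify → 11, Screen → 0; minimax = 0.
-6 ≠ 0, so there is no saddle point; optimal play is mixed.
Center is strictly dominated by Right, so the attacker never plays it.
On the remaining 2×2 (Left, Right vs Fortify, Screen):
Let the attacker play Left with probability p. Expected payoff against Fortify: 11p + (-6)(1−p) = 17p − 6; against Screen: (-10)p + 0(1−p) = −10p.
Setting these equal: 17p − 6 = −10p ⇒ 27p = 6 ⇒ p = 2/9, and the value is (17)·(2/9) − 6 = -20/9.
For the defender: with q = P(Fortify), equating Left's and Right's payoffs gives 21q − 10 = −6q ⇒ q = 10/27.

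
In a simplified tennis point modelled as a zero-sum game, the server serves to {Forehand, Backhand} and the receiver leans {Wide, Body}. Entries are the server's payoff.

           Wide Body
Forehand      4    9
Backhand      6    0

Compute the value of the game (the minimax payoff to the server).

54/11

Row minima: Forehand → 4, Backhand → 0; maximin = 4.
Column maxima: Wide → 6, Body → 9; minimax = 6.
4 ≠ 6, so there is no saddle point; optimal play is mixed.
Let the server play Forehand with probability p. Expected payoff against Wide: 4p + 6(1−p) = −2p + 6; against Body: 9p + 0(1−p) = 9p.
Setting these equal: −2p + 6 = 9p ⇒ −11p = -6 ⇒ p = 6/11, and the value is (-2)·(6/11) + 6 = 54/11.
For the receiver: with q = P(Wide), equating Forehand's and Backhand's payoffs gives −5q + 9 = 6q ⇒ q = 9/11.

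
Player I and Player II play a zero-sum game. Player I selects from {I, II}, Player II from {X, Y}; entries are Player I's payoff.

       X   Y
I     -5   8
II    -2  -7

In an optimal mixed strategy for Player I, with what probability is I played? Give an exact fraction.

Row minima: I → -5, II → -7; maximin = -5.
Column maxima: X → -2, Y → 8; minimax = -2.
-5 ≠ -2, so there is no saddle point; optimal play is mixed.
Let Player I play I with probability p. Expected payoff against X: (-5)p + (-2)(1−p) = −3p − 2; against Y: 8p + (-7)(1−p) = 15p − 7.
Setting these equal: −3p − 2 = 15p − 7 ⇒ −18p = -5 ⇒ p = 5/18, and the value is (-3)·(5/18) − 2 = -17/6.
For Player II: with q = P(X), equating I's and II's payoffs gives −13q + 8 = 5q − 7 ⇒ q = 5/6.

5/18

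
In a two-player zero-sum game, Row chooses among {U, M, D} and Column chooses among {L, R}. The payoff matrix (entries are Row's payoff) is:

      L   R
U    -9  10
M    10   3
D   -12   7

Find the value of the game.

127/26

Row minima: U → -9, M → 3, D → -12; maximin = 3.
Column maxima: L → 10, R → 10; minimax = 10.
3 ≠ 10, so there is no saddle point; optimal play is mixed.
D is strictly dominated by U, so Row never plays it.
On the remaining 2×2 (U, M vs L, R):
Let Row play U with probability p. Expected payoff against L: (-9)p + 10(1−p) = −19p + 10; against R: 10p + 3(1−p) = 7p + 3.
Setting these equal: −19p + 10 = 7p + 3 ⇒ −26p = -7 ⇒ p = 7/26, and the value is (-19)·(7/26) + 10 = 127/26.
For Column: with q = P(L), equating U's and M's payoffs gives −19q + 10 = 7q + 3 ⇒ q = 7/26.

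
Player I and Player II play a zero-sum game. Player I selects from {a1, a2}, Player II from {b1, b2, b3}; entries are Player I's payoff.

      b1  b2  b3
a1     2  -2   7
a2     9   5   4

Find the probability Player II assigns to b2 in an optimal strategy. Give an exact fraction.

Row minima: a1 → -2, a2 → 4; maximin = 4.
Column maxima: b1 → 9, b2 → 5, b3 → 7; minimax = 5.
4 ≠ 5, so there is no saddle point; optimal play is mixed.
b1 is strictly dominated by b2 (it gives Player I strictly more in every row), so Player II never plays it.
On the remaining 2×2 (a1, a2 vs b2, b3):
Let Player I play a1 with probability p. Expected payoff against b2: (-2)p + 5(1−p) = −7p + 5; against b3: 7p + 4(1−p) = 3p + 4.
Setting these equal: −7p + 5 = 3p + 4 ⇒ −10p = -1 ⇒ p = 1/10, and the value is (-7)·(1/10) + 5 = 43/10.
For Player II: with q = P(b2), equating a1's and a2's payoffs gives −9q + 7 = q + 4 ⇒ q = 3/10.

3/10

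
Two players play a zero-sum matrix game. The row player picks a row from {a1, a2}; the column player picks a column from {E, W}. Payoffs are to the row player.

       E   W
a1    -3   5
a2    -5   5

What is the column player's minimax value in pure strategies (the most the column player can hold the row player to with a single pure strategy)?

-3

Column maxima: E → -3, W → 5.
The smallest of these is -3.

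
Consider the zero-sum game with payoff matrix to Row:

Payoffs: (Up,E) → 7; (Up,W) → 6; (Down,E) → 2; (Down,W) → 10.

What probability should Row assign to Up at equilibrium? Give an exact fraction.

8/9

Row minima: Up → 6, Down → 2; maximin = 6.
Column maxima: E → 7, W → 10; minimax = 7.
6 ≠ 7, so there is no saddle point; optimal play is mixed.
Let Row play Up with probability p. Expected payoff against E: 7p + 2(1−p) = 5p + 2; against W: 6p + 10(1−p) = −4p + 10.
Setting these equal: 5p + 2 = −4p + 10 ⇒ 9p = 8 ⇒ p = 8/9, and the value is (5)·(8/9) + 2 = 58/9.
For Column: with q = P(E), equating Up's and Down's payoffs gives q + 6 = −8q + 10 ⇒ q = 4/9.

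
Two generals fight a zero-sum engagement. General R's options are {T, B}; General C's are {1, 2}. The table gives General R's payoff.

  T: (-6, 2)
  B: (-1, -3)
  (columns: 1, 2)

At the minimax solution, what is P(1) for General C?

Row minima: T → -6, B → -3; maximin = -3.
Column maxima: 1 → -1, 2 → 2; minimax = -1.
-3 ≠ -1, so there is no saddle point; optimal play is mixed.
Let General R play T with probability p. Expected payoff against 1: (-6)p + (-1)(1−p) = −5p − 1; against 2: 2p + (-3)(1−p) = 5p − 3.
Setting these equal: −5p − 1 = 5p − 3 ⇒ −10p = -2 ⇒ p = 1/5, and the value is (-5)·(1/5) − 1 = -2.
For General C: with q = P(1), equating T's and B's payoffs gives −8q + 2 = 2q − 3 ⇒ q = 1/2.

1/2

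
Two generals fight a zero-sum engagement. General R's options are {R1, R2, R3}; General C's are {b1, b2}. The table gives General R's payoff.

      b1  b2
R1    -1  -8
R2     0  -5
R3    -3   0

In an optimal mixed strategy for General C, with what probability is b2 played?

3/8

Row minima: R1 → -8, R2 → -5, R3 → -3; maximin = -3.
Column maxima: b1 → 0, b2 → 0; minimax = 0.
-3 ≠ 0, so there is no saddle point; optimal play is mixed.
R1 is strictly dominated by R2, so General R never plays it.
On the remaining 2×2 (R2, R3 vs b1, b2):
Let General R play R2 with probability p. Expected payoff against b1: 0p + (-3)(1−p) = 3p − 3; against b2: (-5)p + 0(1−p) = −5p.
Setting these equal: 3p − 3 = −5p ⇒ 8p = 3 ⇒ p = 3/8, and the value is (3)·(3/8) − 3 = -15/8.
For General C: with q = P(b1), equating R2's and R3's payoffs gives 5q − 5 = −3q ⇒ q = 5/8.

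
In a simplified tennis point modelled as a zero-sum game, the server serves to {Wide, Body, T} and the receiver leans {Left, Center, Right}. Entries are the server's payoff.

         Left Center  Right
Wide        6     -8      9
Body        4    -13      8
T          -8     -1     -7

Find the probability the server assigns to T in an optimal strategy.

Row minima: Wide → -8, Body → -13, T → -8; maximin = -8.
Column maxima: Left → 6, Center → -1, Right → 9; minimax = -1.
-8 ≠ -1, so there is no saddle point; optimal play is mixed.
Body is strictly dominated by Wide, so the server never plays it.
Right is strictly dominated by Left (it gives the server strictly more in every row), so the receiver never plays it.
On the remaining 2×2 (Wide, T vs Left, Center):
Let the server play Wide with probability p. Expected payoff against Left: 6p + (-8)(1−p) = 14p − 8; against Center: (-8)p + (-1)(1−p) = −7p − 1.
Setting these equal: 14p − 8 = −7p − 1 ⇒ 21p = 7 ⇒ p = 1/3, and the value is (14)·(1/3) − 8 = -10/3.
For the receiver: with q = P(Left), equating Wide's and T's payoffs gives 14q − 8 = −7q − 1 ⇒ q = 1/3.

2/3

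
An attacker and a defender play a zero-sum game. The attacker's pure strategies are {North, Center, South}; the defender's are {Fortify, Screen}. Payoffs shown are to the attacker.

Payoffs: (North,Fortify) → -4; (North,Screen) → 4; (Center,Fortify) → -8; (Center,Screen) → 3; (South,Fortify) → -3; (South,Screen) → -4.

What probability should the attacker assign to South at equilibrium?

Row minima: North → -4, Center → -8, South → -4; maximin = -4.
Column maxima: Fortify → -3, Screen → 4; minimax = -3.
-4 ≠ -3, so there is no saddle point; optimal play is mixed.
Center is strictly dominated by North, so the attacker never plays it.
On the remaining 2×2 (North, South vs Fortify, Screen):
Let the attacker play North with probability p. Expected payoff against Fortify: (-4)p + (-3)(1−p) = −p − 3; against Screen: 4p + (-4)(1−p) = 8p − 4.
Setting these equal: −p − 3 = 8p − 4 ⇒ −9p = -1 ⇒ p = 1/9, and the value is (-1)·(1/9) − 3 = -28/9.
For the defender: with q = P(Fortify), equating North's and South's payoffs gives −8q + 4 = q − 4 ⇒ q = 8/9.

8/9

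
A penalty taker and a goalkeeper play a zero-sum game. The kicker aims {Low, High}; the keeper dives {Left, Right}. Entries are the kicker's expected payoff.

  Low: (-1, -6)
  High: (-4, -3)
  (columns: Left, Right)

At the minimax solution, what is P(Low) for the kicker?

1/6

Row minima: Low → -6, High → -4; maximin = -4.
Column maxima: Left → -1, Right → -3; minimax = -3.
-4 ≠ -3, so there is no saddle point; optimal play is mixed.
Let the kicker play Low with probability p. Expected payoff against Left: (-1)p + (-4)(1−p) = 3p − 4; against Right: (-6)p + (-3)(1−p) = −3p − 3.
Setting these equal: 3p − 4 = −3p − 3 ⇒ 6p = 1 ⇒ p = 1/6, and the value is (3)·(1/6) − 4 = -7/2.
For the keeper: with q = P(Left), equating Low's and High's payoffs gives 5q − 6 = −q − 3 ⇒ q = 1/2.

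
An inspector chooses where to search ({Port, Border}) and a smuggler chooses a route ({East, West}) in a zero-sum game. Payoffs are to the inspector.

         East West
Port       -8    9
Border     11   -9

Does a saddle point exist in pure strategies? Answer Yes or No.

Row minima: Port → -8, Border → -9; maximin = -8.
Column maxima: East → 11, West → 9; minimax = 9.
-8 ≠ 9, so no pure-strategy equilibrium exists.

No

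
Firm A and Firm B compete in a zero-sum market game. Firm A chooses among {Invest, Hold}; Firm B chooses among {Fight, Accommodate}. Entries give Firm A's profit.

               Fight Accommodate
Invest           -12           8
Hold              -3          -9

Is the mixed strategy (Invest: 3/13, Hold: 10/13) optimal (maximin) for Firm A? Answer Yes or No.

Against Fight this mix gives (3/13)·(-12) + (10/13)·(-3) = -66/13.
Against Accommodate this mix gives (3/13)·8 + (10/13)·(-9) = -66/13.
All of Firm B's active replies (Fight, Accommodate) yield -66/13, and no column does worse for Firm A. The mix makes Firm B indifferent and guarantees -66/13, so it is optimal.

Yes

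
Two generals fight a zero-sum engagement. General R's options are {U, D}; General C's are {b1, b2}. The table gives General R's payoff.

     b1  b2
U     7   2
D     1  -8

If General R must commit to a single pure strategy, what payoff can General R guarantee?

Row minima: U → 2, D → -8.
The best of these is 2.

2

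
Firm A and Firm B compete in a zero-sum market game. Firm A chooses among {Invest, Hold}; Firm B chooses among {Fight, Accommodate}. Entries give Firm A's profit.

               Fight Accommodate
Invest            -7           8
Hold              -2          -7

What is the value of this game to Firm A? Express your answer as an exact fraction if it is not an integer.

-13/4

Row minima: Invest → -7, Hold → -7; maximin = -7.
Column maxima: Fight → -2, Accommodate → 8; minimax = -2.
-7 ≠ -2, so there is no saddle point; optimal play is mixed.
Let Firm A play Invest with probability p. Expected payoff against Fight: (-7)p + (-2)(1−p) = −5p − 2; against Accommodate: 8p + (-7)(1−p) = 15p − 7.
Setting these equal: −5p − 2 = 15p − 7 ⇒ −20p = -5 ⇒ p = 1/4, and the value is (-5)·(1/4) − 2 = -13/4.
For Firm B: with q = P(Fight), equating Invest's and Hold's payoffs gives −15q + 8 = 5q − 7 ⇒ q = 3/4.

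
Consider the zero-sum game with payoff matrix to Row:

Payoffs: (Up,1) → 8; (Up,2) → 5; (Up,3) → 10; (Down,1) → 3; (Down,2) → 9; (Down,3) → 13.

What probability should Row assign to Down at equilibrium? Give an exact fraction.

1/3

Row minima: Up → 5, Down → 3; maximin = 5.
Column maxima: 1 → 8, 2 → 9, 3 → 13; minimax = 8.
5 ≠ 8, so there is no saddle point; optimal play is mixed.
3 is strictly dominated by 1 (it gives Row strictly more in every row), so Column never plays it.
On the remaining 2×2 (Up, Down vs 1, 2):
Let Row play Up with probability p. Expected payoff against 1: 8p + 3(1−p) = 5p + 3; against 2: 5p + 9(1−p) = −4p + 9.
Setting these equal: 5p + 3 = −4p + 9 ⇒ 9p = 6 ⇒ p = 2/3, and the value is (5)·(2/3) + 3 = 19/3.
For Column: with q = P(1), equating Up's and Down's payoffs gives 3q + 5 = −6q + 9 ⇒ q = 4/9.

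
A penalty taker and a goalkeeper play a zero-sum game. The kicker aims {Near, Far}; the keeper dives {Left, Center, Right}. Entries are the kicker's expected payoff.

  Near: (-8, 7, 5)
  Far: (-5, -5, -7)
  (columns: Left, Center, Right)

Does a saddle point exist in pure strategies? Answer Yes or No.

Row minima: Near → -8, Far → -7; maximin = -7.
Column maxima: Left → -5, Center → 7, Right → 5; minimax = -5.
-7 ≠ -5, so no pure-strategy equilibrium exists.

No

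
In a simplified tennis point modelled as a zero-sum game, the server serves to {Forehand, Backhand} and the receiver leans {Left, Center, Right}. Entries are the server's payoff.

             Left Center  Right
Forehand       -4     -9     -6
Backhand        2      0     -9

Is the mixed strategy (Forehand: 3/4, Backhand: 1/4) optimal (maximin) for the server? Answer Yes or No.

Yes

Against Left this mix gives (3/4)·(-4) + (1/4)·2 = -5/2.
Against Center this mix gives (3/4)·(-9) + (1/4)·0 = -27/4.
Against Right this mix gives (3/4)·(-6) + (1/4)·(-9) = -27/4.
All of the receiver's active replies (Center, Right) yield -27/4, and no column does worse for the server. The mix makes the receiver indifferent and guarantees -27/4, so it is optimal.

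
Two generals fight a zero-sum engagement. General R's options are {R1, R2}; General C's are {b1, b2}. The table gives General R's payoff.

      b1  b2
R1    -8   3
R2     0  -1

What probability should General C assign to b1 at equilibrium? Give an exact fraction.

Row minima: R1 → -8, R2 → -1; maximin = -1.
Column maxima: b1 → 0, b2 → 3; minimax = 0.
-1 ≠ 0, so there is no saddle point; optimal play is mixed.
Let General R play R1 with probability p. Expected payoff against b1: (-8)p + 0(1−p) = −8p; against b2: 3p + (-1)(1−p) = 4p − 1.
Setting these equal: −8p = 4p − 1 ⇒ −12p = -1 ⇒ p = 1/12, and the value is (-8)·(1/12) = -2/3.
For General C: with q = P(b1), equating R1's and R2's payoffs gives −11q + 3 = q − 1 ⇒ q = 1/3.

1/3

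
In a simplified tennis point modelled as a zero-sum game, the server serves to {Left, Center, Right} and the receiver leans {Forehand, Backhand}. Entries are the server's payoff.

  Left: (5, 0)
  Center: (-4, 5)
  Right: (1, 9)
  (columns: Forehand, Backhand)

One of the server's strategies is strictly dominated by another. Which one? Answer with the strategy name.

Center

Right gives a strictly higher payoff than Center against every column: 1 > -4, 9 > 5.
So Center is strictly dominated and the server never plays it.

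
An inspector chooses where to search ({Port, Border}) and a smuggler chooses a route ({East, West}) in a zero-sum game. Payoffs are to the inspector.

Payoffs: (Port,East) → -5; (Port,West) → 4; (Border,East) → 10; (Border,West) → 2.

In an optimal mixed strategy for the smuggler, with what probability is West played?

15/17

Row minima: Port → -5, Border → 2; maximin = 2.
Column maxima: East → 10, West → 4; minimax = 4.
2 ≠ 4, so there is no saddle point; optimal play is mixed.
Let the inspector play Port with probability p. Expected payoff against East: (-5)p + 10(1−p) = −15p + 10; against West: 4p + 2(1−p) = 2p + 2.
Setting these equal: −15p + 10 = 2p + 2 ⇒ −17p = -8 ⇒ p = 8/17, and the value is (-15)·(8/17) + 10 = 50/17.
For the smuggler: with q = P(East), equating Port's and Border's payoffs gives −9q + 4 = 8q + 2 ⇒ q = 2/17.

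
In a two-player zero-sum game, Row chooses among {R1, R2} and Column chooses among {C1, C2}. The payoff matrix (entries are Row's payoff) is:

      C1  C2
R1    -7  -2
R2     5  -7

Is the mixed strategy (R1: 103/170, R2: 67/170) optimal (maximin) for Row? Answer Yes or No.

No

Against C1 this mix gives (103/170)·(-7) + (67/170)·5 = -193/85.
Against C2 this mix gives (103/170)·(-2) + (67/170)·(-7) = -135/34.
Column will play C2, holding Row to -135/34. Shifting weight toward the row that does better against C2 would raise this floor (the equalizing mix achieves -59/17 against both C2 and C1), so the proposed strategy is not optimal.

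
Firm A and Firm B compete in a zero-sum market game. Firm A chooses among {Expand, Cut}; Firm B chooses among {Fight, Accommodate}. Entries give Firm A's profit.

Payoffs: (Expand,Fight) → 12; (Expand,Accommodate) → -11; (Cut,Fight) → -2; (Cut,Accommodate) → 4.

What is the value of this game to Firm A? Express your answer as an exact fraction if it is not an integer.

Row minima: Expand → -11, Cut → -2; maximin = -2.
Column maxima: Fight → 12, Accommodate → 4; minimax = 4.
-2 ≠ 4, so there is no saddle point; optimal play is mixed.
Let Firm A play Expand with probability p. Expected payoff against Fight: 12p + (-2)(1−p) = 14p − 2; against Accommodate: (-11)p + 4(1−p) = −15p + 4.
Setting these equal: 14p − 2 = −15p + 4 ⇒ 29p = 6 ⇒ p = 6/29, and the value is (14)·(6/29) − 2 = 26/29.
For Firm B: with q = P(Fight), equating Expand's and Cut's payoffs gives 23q − 11 = −6q + 4 ⇒ q = 15/29.

26/29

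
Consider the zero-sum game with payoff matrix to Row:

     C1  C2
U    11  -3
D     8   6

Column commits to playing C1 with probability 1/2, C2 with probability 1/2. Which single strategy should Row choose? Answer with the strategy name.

D

Expected payoff of U: (1/2)·11 + (1/2)·(-3) = 4.
Expected payoff of D: (1/2)·8 + (1/2)·6 = 7.
The largest is 7, so Row's best response is D.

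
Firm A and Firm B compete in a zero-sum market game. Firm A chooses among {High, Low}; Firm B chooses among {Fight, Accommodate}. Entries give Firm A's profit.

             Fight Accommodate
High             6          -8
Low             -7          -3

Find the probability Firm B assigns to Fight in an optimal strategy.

Row minima: High → -8, Low → -7; maximin = -7.
Column maxima: Fight → 6, Accommodate → -3; minimax = -3.
-7 ≠ -3, so there is no saddle point; optimal play is mixed.
Let Firm A play High with probability p. Expected payoff against Fight: 6p + (-7)(1−p) = 13p − 7; against Accommodate: (-8)p + (-3)(1−p) = −5p − 3.
Setting these equal: 13p − 7 = −5p − 3 ⇒ 18p = 4 ⇒ p = 2/9, and the value is (13)·(2/9) − 7 = -37/9.
For Firm B: with q = P(Fight), equating High's and Low's payoffs gives 14q − 8 = −4q − 3 ⇒ q = 5/18.

5/18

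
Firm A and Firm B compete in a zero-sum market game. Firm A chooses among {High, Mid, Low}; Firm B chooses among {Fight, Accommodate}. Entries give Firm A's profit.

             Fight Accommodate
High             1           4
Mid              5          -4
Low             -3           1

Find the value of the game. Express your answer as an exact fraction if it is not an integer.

2

Row minima: High → 1, Mid → -4, Low → -3; maximin = 1.
Column maxima: Fight → 5, Accommodate → 4; minimax = 4.
1 ≠ 4, so there is no saddle point; optimal play is mixed.
Low is strictly dominated by High, so Firm A never plays it.
On the remaining 2×2 (High, Mid vs Fight, Accommodate):
Let Firm A play High with probability p. Expected payoff against Fight: 1p + 5(1−p) = −4p + 5; against Accommodate: 4p + (-4)(1−p) = 8p − 4.
Setting these equal: −4p + 5 = 8p − 4 ⇒ −12p = -9 ⇒ p = 3/4, and the value is (-4)·(3/4) + 5 = 2.
For Firm B: with q = P(Fight), equating High's and Mid's payoffs gives −3q + 4 = 9q − 4 ⇒ q = 2/3.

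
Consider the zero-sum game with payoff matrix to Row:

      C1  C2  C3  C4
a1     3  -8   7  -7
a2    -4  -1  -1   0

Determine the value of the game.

Row minima: a1 → -8, a2 → -4; maximin = -4.
Column maxima: C1 → 3, C2 → -1, C3 → 7, C4 → 0; minimax = -1.
-4 ≠ -1, so there is no saddle point; optimal play is mixed.
C3 is strictly dominated by C1 (it gives Row strictly more in every row), so Column never plays it.
C4 is strictly dominated by C2 (it gives Row strictly more in every row), so Column never plays it.
On the remaining 2×2 (a1, a2 vs C1, C2):
Let Row play a1 with probability p. Expected payoff against C1: 3p + (-4)(1−p) = 7p − 4; against C2: (-8)p + (-1)(1−p) = −7p − 1.
Setting these equal: 7p − 4 = −7p − 1 ⇒ 14p = 3 ⇒ p = 3/14, and the value is (7)·(3/14) − 4 = -5/2.
For Column: with q = P(C1), equating a1's and a2's payoffs gives 11q − 8 = −3q − 1 ⇒ q = 1/2.

-5/2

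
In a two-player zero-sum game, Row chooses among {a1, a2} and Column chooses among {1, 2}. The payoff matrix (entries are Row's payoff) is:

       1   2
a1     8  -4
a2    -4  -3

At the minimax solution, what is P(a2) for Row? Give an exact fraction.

Row minima: a1 → -4, a2 → -4; maximin = -4.
Column maxima: 1 → 8, 2 → -3; minimax = -3.
-4 ≠ -3, so there is no saddle point; optimal play is mixed.
Let Row play a1 with probability p. Expected payoff against 1: 8p + (-4)(1−p) = 12p − 4; against 2: (-4)p + (-3)(1−p) = −p − 3.
Setting these equal: 12p − 4 = −p − 3 ⇒ 13p = 1 ⇒ p = 1/13, and the value is (12)·(1/13) − 4 = -40/13.
For Column: with q = P(1), equating a1's and a2's payoffs gives 12q − 4 = −q − 3 ⇒ q = 1/13.

12/13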